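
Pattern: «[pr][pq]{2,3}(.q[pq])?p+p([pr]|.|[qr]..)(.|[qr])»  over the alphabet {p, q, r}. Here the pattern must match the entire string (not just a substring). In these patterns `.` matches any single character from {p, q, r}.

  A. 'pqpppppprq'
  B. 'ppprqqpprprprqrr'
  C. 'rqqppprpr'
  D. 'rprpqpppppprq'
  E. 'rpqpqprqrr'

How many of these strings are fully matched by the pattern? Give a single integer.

1

A → match
B → no match
C → no match
D → no match
E → no match
Total matched: 1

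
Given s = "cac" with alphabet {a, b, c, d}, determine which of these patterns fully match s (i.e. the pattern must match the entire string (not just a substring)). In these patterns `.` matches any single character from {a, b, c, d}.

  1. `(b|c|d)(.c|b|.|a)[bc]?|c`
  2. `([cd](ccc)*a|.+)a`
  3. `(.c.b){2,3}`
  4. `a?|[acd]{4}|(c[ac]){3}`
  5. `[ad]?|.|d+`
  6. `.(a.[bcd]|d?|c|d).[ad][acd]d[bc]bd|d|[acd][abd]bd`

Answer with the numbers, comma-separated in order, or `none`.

1

1 → match
2 → no match — must end with "a"
3 → no match — must end with "b"
4 → no match
5 → no match
6 → no match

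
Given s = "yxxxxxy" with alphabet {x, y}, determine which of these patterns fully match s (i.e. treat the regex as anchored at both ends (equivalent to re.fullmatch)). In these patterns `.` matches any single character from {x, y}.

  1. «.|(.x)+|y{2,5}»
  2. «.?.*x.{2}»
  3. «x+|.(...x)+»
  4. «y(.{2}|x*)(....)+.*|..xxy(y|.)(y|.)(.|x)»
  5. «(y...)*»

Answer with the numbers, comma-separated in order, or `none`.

2, 4

1 → no match
2 → match
3 → no match — must end with "x"
4 → match
5 → no match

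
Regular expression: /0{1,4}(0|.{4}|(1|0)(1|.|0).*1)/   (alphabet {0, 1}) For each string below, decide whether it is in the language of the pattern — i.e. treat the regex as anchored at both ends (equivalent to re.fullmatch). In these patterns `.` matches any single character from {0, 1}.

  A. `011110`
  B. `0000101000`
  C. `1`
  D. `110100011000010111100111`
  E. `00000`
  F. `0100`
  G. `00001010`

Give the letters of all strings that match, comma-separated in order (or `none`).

A → no match
B → no match
C → no match — must start with `0`
D → no match — must start with `0`
E → match
F → no match
G → match

E, G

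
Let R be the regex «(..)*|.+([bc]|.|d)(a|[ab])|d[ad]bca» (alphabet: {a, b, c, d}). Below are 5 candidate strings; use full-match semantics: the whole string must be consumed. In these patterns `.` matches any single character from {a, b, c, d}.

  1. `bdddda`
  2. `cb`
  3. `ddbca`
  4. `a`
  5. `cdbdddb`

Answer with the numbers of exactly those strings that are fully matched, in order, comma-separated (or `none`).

1, 2, 3, 5

1. `bdddda` → match
2. `cb` → match
3. `ddbca` → match
4. `a` → no match
5. `cdbdddb` → match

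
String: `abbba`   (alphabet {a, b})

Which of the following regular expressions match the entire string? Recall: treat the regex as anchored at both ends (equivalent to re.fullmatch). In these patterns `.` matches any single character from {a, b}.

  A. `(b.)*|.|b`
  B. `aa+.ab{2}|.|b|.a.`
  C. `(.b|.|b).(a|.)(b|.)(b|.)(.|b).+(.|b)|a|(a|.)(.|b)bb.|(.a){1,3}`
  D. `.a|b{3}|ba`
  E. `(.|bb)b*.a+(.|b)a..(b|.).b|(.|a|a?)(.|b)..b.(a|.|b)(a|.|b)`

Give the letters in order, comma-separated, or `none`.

C

A → no match
B → no match
C → match
D → no match
E → no match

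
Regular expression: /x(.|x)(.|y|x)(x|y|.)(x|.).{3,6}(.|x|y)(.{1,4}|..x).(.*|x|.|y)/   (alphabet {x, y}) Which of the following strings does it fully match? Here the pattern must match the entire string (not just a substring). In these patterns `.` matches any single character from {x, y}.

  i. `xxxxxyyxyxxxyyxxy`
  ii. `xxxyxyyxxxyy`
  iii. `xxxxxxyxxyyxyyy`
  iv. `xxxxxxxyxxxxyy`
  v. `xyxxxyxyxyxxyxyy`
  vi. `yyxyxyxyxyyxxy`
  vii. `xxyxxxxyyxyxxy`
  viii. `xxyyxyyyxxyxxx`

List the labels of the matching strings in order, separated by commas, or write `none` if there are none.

i → match
ii → match
iii → match
iv → match
v → match
vi → no match — must start with `x`
vii → match
viii → match

i, ii, iii, iv, v, vii, viii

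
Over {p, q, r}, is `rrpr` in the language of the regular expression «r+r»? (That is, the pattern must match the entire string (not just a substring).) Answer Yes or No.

Every match must end with `rr`, but `rrpr` does not.

No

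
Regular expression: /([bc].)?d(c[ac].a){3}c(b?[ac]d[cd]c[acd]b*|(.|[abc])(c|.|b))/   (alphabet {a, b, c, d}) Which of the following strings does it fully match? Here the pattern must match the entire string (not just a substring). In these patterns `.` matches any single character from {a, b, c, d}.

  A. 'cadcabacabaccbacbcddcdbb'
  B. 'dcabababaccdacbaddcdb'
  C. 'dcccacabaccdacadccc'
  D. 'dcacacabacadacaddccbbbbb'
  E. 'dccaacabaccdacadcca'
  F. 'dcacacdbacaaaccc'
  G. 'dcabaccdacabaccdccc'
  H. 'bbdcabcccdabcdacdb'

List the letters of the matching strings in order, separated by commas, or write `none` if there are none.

A, C, D, E, G

A → match
B → no match
C → match
D → match
E → match
F → no match
G → match
H → no match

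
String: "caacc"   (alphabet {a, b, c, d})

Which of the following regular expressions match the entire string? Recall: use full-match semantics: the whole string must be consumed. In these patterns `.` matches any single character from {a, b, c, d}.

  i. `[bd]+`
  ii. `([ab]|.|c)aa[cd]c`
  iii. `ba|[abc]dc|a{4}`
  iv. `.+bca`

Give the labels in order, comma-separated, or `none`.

i → no match
ii → match
iii → no match
iv → no match — must end with "bca"

ii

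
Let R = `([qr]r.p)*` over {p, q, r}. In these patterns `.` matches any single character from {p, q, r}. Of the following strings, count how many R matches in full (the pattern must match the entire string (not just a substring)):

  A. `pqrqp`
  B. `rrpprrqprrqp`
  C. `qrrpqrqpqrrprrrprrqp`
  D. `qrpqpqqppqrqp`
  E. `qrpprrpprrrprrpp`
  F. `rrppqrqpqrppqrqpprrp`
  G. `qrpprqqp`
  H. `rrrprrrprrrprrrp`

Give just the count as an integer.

A. `pqrqp` → no match
B. `rrpprrqprrqp` → match
C → match
D → no match
E → match
F → no match
G. `qrpprqqp` → no match
H → match
Total matched: 4

4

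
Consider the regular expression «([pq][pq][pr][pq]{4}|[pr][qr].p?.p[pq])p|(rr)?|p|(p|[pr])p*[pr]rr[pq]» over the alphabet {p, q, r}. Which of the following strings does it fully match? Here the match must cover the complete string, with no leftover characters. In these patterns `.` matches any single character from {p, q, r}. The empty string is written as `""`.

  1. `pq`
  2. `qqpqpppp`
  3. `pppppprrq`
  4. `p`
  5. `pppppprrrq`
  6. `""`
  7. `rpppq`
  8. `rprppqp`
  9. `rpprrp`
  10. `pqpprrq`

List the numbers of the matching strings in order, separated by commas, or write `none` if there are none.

1 → no match
2 → match
3 → match
4 → match
5 → match
6 → match
7 → no match
8 → no match
9 → match
10 → no match

2, 3, 4, 5, 6, 9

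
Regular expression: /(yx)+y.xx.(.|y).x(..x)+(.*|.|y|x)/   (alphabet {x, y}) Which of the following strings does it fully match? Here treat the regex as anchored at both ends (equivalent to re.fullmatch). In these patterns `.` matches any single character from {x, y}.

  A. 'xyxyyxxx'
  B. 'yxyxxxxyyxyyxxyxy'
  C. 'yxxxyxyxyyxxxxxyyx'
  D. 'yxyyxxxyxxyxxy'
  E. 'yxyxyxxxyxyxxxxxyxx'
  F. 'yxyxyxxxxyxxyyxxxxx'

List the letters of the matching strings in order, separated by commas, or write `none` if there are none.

B, D, E, F

A → no match — must start with 'yx'
B → match
C → no match
D → match
E → match
F → match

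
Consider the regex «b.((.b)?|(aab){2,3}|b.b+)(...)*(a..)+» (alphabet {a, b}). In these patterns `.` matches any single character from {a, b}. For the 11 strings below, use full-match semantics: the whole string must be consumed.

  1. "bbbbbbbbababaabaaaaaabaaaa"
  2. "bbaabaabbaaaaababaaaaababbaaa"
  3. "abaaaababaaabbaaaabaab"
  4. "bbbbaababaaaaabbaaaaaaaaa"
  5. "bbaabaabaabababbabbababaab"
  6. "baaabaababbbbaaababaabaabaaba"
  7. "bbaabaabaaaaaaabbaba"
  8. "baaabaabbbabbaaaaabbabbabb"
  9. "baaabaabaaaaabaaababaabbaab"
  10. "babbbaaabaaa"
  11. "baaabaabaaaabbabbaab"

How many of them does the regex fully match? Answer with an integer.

8

1 → match
2 → match
3 → no match — must start with "b"
4 → match
5 → match
6 → match
7 → match
8 → match
9 → no match
10 → no match
11 → match
Total matched: 8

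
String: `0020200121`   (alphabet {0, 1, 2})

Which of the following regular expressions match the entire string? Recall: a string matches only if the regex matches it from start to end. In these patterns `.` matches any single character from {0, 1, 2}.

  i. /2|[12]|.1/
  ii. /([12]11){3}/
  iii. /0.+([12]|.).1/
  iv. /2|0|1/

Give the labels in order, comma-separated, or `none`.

i → no match
ii → no match — must end with `11`
iii → match
iv → no match

iii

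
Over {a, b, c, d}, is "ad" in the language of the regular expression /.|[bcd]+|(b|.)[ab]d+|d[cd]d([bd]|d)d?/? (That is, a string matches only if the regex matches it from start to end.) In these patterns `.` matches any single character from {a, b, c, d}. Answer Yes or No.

No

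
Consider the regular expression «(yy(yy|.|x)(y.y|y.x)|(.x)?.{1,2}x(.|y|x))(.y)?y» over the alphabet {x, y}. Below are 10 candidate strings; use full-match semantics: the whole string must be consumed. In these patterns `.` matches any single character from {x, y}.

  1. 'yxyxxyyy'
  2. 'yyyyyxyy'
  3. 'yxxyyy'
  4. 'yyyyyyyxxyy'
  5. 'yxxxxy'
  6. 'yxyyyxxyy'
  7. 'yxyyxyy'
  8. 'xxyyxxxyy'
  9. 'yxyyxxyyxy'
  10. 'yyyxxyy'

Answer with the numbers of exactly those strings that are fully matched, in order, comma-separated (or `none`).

1, 2, 3, 5, 7, 8

1 → match
2 → match
3 → match
4 → no match
5 → match
6 → no match
7 → match
8 → match
9 → no match
10 → no match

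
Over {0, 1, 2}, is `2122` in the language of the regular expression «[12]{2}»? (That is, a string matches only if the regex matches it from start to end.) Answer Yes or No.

No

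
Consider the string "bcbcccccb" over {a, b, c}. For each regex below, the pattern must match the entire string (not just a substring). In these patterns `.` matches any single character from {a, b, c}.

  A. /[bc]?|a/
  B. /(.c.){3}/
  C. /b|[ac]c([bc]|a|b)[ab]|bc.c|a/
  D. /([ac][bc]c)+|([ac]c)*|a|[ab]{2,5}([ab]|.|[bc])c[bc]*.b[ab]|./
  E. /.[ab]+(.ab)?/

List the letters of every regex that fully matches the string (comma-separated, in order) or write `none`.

B

A → no match
B → match
C → no match
D → no match
E → no match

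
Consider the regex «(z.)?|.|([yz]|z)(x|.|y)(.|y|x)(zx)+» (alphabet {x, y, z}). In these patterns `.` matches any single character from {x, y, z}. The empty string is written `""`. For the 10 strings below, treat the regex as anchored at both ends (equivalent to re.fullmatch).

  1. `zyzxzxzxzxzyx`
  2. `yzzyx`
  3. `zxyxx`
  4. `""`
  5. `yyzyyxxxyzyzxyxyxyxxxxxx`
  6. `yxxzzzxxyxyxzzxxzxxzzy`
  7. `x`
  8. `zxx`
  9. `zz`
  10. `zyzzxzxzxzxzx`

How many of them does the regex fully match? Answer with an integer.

1 → no match
2. `yzzyx` → no match
3. `zxyxx` → no match
4. `""` → match
5 → no match
6 → no match
7. `x` → match
8. `zxx` → no match
9. `zz` → match
10 → match
Total matched: 4

4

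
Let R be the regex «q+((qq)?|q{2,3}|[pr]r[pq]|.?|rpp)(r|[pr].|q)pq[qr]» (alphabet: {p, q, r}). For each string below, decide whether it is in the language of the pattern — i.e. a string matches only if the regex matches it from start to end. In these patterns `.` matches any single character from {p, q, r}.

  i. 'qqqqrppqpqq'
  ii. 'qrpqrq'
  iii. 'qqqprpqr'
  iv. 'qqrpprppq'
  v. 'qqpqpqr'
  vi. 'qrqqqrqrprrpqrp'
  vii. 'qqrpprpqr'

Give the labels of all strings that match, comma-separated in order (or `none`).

i. 'qqqqrppqpqq' → match
ii. 'qrpqrq' → no match
iii. 'qqqprpqr' → match
iv. 'qqrpprppq' → no match
v. 'qqpqpqr' → match
vi → no match
vii. 'qqrpprpqr' → match

i, iii, v, vii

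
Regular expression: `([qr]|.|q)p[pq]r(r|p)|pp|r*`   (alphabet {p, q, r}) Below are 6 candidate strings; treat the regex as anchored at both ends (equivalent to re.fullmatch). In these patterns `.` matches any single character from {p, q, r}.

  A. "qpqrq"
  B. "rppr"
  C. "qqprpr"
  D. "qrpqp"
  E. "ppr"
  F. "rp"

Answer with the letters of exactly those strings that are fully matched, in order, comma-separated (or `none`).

none

A → no match
B → no match
C → no match
D → no match
E → no match
F → no match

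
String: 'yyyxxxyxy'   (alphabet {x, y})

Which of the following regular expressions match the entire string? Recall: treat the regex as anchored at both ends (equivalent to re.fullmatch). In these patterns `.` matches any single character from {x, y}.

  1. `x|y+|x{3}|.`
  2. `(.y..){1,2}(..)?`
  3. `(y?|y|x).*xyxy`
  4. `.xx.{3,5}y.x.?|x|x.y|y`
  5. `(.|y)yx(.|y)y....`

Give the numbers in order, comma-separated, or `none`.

1 → no match
2 → no match
3 → match
4 → no match
5 → no match

3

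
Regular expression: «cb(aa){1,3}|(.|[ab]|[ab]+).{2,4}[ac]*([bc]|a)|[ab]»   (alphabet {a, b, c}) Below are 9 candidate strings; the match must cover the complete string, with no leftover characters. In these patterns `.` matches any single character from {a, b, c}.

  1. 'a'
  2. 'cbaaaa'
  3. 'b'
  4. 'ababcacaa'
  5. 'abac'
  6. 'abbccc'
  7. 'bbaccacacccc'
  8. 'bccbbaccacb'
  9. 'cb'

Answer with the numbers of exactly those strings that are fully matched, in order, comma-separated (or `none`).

1, 2, 3, 4, 5, 6, 7, 8

1 → match
2 → match
3 → match
4 → match
5 → match
6 → match
7 → match
8 → match
9 → no match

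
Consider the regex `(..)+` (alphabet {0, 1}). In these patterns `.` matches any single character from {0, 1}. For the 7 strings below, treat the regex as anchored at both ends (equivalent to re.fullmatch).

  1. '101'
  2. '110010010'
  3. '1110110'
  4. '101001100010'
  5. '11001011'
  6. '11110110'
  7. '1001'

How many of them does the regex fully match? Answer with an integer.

4

1 → no match
2 → no match
3 → no match
4 → match
5 → match
6 → match
7 → match
Total matched: 4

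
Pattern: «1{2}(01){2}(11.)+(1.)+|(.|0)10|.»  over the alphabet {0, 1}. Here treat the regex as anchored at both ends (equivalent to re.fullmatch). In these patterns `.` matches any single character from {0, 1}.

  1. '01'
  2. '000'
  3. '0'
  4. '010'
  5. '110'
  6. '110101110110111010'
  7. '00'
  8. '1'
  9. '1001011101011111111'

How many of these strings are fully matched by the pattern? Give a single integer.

1. '01' → no match
2. '000' → no match
3. '0' → match
4. '010' → match
5. '110' → match
6 → match
7. '00' → no match
8. '1' → match
9 → no match
Total matched: 5

5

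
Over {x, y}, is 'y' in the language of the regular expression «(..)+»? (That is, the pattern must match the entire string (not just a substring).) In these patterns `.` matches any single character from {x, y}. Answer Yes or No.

No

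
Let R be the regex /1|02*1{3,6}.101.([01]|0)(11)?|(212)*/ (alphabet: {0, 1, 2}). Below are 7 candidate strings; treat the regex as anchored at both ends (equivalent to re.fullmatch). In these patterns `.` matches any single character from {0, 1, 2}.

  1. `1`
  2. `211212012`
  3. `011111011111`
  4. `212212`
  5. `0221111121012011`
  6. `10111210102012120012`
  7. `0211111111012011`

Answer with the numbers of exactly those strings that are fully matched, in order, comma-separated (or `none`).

1, 3, 4, 5, 7

1 → match
2 → no match
3 → match
4 → match
5 → match
6 → no match
7 → match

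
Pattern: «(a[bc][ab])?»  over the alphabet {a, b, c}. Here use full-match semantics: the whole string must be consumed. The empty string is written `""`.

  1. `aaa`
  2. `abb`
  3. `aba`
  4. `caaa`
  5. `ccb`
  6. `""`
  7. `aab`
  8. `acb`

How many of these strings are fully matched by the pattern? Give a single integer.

1 → no match
2 → match
3 → match
4 → no match
5 → no match
6 → match
7 → no match
8 → match
Total matched: 4

4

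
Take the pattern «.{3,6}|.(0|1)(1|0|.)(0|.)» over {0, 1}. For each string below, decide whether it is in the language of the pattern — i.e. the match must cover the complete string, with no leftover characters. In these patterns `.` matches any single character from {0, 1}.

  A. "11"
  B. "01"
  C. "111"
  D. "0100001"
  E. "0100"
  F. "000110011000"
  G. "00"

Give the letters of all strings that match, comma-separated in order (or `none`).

C, E

A → no match
B → no match
C → match
D → no match
E → match
F → no match
G → no match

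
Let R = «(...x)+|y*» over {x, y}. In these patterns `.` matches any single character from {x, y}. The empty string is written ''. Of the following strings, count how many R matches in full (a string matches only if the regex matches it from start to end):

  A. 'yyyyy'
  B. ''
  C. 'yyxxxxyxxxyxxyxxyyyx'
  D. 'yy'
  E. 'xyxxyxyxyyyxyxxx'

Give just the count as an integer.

A. 'yyyyy' → match
B. '' → match
C → match
D. 'yy' → match
E → match
Total matched: 5

5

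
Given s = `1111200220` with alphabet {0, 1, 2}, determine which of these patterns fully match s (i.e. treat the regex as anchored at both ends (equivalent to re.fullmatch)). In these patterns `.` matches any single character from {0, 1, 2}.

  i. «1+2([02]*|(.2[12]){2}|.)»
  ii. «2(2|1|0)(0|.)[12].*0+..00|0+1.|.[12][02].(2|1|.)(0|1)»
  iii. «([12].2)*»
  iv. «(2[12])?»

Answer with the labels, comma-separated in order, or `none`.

i

i → match
ii → no match
iii → no match
iv → no match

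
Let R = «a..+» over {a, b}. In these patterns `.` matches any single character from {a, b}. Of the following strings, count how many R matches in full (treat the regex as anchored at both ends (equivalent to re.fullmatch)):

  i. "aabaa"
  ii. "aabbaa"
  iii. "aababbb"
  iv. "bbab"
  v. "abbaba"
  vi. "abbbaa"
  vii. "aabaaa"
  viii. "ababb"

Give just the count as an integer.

7

i → match
ii → match
iii → match
iv → no match — must start with "a"
v → match
vi → match
vii → match
viii → match
Total matched: 7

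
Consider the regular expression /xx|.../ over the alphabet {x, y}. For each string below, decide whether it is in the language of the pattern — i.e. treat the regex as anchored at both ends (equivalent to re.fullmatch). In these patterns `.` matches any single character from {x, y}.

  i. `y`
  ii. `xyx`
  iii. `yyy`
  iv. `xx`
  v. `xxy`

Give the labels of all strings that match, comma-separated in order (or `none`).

ii, iii, iv, v

i → no match
ii → match
iii → match
iv → match
v → match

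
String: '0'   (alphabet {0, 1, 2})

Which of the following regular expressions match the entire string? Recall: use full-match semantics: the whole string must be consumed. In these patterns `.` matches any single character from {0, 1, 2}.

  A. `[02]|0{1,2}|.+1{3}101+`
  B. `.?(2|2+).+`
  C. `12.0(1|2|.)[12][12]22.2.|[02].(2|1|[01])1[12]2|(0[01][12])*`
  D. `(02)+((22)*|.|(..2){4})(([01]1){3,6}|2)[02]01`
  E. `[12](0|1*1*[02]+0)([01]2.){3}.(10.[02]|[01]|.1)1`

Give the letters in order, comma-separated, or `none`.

A → match
B → no match
C → no match
D → no match — must start with '02'
E → no match — must end with '1'

A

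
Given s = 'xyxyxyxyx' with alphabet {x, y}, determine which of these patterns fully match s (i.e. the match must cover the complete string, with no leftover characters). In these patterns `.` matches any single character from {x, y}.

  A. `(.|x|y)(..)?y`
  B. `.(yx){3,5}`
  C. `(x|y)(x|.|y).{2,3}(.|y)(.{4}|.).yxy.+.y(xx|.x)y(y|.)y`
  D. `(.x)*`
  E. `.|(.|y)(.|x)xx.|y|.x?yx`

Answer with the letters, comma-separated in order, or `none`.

B

A → no match — must end with 'y'
B → match
C → no match — must end with 'y'
D → no match
E → no match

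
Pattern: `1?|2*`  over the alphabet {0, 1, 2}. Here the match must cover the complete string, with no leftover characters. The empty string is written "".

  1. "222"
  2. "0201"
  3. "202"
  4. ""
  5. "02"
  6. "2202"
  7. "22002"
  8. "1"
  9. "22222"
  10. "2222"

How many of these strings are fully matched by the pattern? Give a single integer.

1 → match
2 → no match
3 → no match
4 → match
5 → no match
6 → no match
7 → no match
8 → match
9 → match
10 → match
Total matched: 5

5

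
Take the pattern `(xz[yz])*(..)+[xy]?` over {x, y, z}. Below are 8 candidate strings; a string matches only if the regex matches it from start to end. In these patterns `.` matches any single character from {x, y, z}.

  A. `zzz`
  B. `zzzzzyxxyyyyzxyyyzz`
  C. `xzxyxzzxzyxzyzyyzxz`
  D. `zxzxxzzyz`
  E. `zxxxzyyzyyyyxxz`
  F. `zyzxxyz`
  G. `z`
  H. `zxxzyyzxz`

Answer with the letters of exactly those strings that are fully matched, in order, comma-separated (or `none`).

A → no match
B → no match
C → no match
D → no match
E → no match
F → no match
G → no match
H → no match

none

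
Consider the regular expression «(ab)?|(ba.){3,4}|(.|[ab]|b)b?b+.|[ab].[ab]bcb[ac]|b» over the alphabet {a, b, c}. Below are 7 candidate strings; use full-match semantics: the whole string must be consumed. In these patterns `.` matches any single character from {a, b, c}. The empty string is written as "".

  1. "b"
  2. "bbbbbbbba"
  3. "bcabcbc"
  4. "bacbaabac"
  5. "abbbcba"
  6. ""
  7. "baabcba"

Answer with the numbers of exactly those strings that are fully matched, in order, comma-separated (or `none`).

1. "b" → match
2. "bbbbbbbba" → match
3. "bcabcbc" → match
4. "bacbaabac" → match
5. "abbbcba" → match
6. "" → match
7. "baabcba" → match

1, 2, 3, 4, 5, 6, 7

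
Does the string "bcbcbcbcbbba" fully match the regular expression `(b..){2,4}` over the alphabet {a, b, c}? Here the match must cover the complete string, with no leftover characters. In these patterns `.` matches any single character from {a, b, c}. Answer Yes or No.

No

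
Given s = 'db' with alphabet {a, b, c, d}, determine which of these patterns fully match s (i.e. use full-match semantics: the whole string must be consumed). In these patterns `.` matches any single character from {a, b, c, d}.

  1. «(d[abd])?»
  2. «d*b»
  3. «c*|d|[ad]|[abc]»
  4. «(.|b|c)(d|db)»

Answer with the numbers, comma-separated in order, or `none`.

1, 2

1 → match
2 → match
3 → no match
4 → no match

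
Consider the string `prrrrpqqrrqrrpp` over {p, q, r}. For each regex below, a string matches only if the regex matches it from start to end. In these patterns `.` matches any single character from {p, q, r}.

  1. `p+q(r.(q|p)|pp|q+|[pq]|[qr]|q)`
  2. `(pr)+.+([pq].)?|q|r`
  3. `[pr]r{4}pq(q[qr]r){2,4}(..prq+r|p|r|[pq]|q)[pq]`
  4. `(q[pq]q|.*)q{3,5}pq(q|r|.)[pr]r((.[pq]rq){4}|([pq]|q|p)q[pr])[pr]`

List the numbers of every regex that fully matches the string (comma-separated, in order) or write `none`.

1 → no match
2 → match
3 → match
4 → no match

2, 3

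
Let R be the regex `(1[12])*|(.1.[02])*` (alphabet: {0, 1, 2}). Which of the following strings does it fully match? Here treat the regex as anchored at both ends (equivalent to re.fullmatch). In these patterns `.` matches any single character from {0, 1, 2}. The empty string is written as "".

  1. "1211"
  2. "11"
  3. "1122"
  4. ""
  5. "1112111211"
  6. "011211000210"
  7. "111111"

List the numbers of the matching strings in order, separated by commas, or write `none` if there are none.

1, 2, 3, 4, 5, 7

1 → match
2 → match
3 → match
4 → match
5 → match
6 → no match
7 → match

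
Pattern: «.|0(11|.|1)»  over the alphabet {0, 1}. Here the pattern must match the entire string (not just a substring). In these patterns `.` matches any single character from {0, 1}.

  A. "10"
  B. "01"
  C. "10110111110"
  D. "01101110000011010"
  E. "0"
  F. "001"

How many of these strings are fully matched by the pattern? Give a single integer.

A. "10" → no match
B. "01" → match
C. "10110111110" → no match
D → no match
E. "0" → match
F. "001" → no match
Total matched: 2

2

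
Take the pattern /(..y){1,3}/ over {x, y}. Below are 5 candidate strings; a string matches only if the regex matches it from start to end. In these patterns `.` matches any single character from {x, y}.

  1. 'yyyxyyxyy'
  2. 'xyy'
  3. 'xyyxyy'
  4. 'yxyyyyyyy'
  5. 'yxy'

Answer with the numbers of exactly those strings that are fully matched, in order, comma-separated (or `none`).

1 → match
2 → match
3 → match
4 → match
5 → match

1, 2, 3, 4, 5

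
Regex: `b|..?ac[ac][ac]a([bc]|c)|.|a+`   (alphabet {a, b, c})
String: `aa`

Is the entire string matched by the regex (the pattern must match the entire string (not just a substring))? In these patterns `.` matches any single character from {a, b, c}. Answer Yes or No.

Yes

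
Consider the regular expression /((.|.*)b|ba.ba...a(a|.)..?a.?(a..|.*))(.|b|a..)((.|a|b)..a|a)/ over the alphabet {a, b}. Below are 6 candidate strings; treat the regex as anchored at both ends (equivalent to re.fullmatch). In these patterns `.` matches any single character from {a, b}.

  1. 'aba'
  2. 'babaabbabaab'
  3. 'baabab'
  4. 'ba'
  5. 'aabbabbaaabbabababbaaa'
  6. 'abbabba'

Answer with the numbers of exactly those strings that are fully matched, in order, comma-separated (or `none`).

1 → no match
2 → no match — must end with 'a'
3 → no match — must end with 'a'
4 → no match
5 → no match
6 → match

6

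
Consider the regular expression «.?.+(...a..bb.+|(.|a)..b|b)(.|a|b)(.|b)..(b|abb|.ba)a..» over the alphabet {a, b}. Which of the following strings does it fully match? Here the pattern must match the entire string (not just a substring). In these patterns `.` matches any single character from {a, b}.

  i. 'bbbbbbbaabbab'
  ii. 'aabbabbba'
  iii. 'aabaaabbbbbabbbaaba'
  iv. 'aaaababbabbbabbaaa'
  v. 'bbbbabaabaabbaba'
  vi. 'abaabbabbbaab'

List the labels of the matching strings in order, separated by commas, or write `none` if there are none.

i → no match
ii → no match
iii → match
iv → match
v → match
vi → match

iii, iv, v, vi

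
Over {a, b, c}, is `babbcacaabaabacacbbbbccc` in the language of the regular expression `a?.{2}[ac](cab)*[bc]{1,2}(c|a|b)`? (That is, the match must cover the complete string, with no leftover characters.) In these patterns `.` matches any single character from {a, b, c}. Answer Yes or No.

No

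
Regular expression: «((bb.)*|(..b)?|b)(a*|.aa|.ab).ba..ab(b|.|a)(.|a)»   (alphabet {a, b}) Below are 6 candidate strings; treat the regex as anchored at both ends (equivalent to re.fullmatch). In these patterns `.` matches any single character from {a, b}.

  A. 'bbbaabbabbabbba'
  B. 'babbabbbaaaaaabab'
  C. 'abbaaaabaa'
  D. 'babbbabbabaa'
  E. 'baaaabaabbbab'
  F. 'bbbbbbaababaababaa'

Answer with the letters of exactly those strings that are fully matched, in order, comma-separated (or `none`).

C, D, F

A → no match
B → no match
C → match
D → match
E → no match
F → match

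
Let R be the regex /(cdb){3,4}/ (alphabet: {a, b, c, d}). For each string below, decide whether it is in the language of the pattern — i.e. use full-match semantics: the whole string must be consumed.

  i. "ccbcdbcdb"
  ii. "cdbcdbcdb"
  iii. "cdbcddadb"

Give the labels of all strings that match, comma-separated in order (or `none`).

ii

i → no match — must start with "cdb"
ii → match
iii → no match — must end with "cdb"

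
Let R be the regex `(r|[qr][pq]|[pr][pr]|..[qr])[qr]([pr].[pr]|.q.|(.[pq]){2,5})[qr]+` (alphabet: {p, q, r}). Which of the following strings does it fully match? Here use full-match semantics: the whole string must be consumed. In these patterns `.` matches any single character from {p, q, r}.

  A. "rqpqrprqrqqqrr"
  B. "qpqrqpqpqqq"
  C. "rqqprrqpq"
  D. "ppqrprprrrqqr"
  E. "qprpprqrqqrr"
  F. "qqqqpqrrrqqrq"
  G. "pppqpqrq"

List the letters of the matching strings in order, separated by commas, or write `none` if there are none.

A, B, D, E, F

A → match
B → match
C → no match
D → match
E → match
F → match
G → no match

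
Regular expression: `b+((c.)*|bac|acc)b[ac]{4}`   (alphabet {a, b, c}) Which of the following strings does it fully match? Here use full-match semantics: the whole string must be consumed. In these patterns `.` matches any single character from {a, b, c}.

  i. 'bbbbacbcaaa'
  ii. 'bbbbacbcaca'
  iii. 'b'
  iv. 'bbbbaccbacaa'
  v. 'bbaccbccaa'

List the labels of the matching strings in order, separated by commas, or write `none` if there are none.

i → match
ii → match
iii → no match
iv → match
v → match

i, ii, iv, v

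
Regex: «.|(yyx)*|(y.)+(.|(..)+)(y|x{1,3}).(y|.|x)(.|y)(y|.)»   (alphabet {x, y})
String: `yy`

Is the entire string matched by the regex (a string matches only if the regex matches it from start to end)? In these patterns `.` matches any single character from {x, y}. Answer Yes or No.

No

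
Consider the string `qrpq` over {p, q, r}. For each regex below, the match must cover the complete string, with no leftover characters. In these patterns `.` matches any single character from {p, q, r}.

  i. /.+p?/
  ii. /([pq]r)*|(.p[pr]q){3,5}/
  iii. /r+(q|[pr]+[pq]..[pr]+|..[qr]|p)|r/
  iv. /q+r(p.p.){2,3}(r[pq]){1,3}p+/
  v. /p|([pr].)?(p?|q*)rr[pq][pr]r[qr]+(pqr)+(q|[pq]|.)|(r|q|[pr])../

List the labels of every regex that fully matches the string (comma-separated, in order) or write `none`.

i

i → match
ii → no match
iii → no match — must start with `r`
iv → no match — must end with `p`
v → no match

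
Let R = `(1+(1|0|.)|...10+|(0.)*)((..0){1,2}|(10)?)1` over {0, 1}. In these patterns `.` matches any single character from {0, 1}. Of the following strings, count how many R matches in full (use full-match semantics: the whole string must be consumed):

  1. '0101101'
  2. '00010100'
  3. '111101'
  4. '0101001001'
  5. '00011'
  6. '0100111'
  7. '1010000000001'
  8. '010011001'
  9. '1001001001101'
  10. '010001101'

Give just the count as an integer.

1 → match
2 → no match — must end with '1'
3 → match
4 → match
5 → match
6 → no match
7 → no match
8 → no match
9 → match
10 → match
Total matched: 6

6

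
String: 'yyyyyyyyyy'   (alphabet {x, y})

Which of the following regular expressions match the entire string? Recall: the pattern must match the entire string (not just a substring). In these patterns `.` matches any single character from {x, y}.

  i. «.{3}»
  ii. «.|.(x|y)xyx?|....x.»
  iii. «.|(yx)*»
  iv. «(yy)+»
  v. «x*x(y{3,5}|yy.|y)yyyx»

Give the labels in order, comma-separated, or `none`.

i → no match
ii → no match
iii → no match
iv → match
v → no match — must end with 'yyyx'

iv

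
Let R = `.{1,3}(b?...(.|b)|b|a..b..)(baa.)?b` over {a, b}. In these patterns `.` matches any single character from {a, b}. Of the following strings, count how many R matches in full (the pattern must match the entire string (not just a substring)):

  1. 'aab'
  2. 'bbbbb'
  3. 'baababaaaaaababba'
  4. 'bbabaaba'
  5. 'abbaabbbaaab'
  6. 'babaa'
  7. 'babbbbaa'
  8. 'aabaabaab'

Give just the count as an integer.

1 → no match
2 → match
3 → no match — must end with 'b'
4 → no match — must end with 'b'
5 → match
6 → no match — must end with 'b'
7 → no match — must end with 'b'
8 → no match
Total matched: 2

2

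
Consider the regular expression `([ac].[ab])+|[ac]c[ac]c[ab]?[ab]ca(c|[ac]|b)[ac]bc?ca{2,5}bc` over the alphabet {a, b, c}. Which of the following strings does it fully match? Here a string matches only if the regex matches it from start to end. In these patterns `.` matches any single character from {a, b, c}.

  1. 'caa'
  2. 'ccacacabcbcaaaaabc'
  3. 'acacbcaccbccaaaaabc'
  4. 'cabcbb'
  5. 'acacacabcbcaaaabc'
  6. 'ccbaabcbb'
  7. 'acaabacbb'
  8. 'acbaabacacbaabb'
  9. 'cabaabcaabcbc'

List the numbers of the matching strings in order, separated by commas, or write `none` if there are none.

1 → match
2 → match
3 → match
4 → match
5 → match
6 → match
7 → match
8 → match
9 → no match

1, 2, 3, 4, 5, 6, 7, 8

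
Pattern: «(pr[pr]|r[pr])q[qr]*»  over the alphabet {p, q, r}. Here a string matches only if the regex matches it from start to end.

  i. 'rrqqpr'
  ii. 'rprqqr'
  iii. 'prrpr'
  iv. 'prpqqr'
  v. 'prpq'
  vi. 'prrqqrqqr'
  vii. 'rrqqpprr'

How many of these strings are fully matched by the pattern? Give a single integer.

i → no match
ii → no match
iii → no match
iv → match
v → match
vi → match
vii → no match
Total matched: 3

3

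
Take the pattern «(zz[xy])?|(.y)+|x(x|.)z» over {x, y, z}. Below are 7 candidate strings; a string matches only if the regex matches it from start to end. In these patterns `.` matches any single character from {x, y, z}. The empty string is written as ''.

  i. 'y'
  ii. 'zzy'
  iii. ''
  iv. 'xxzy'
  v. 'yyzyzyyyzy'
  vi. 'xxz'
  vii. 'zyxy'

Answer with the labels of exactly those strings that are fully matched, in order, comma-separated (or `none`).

ii, iii, v, vi, vii

i → no match
ii → match
iii → match
iv → no match
v → match
vi → match
vii → match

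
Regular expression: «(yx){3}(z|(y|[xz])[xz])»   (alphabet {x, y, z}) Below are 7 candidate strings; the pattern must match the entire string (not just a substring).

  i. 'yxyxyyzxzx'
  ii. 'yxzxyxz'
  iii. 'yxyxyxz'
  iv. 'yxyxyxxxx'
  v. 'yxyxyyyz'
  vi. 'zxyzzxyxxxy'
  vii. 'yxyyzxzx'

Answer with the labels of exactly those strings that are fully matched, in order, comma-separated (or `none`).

i → no match
ii → no match
iii → match
iv → no match
v → no match
vi → no match — must start with 'yx'
vii → no match

iii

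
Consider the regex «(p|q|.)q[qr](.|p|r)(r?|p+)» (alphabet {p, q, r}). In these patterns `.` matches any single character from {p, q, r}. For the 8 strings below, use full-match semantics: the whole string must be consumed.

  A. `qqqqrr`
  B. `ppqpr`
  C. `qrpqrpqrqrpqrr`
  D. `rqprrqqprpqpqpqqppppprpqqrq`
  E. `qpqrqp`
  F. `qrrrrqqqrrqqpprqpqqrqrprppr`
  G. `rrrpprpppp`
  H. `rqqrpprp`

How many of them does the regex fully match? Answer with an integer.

A → no match
B → no match
C → no match
D → no match
E → no match
F → no match
G → no match
H → no match
Total matched: 0

0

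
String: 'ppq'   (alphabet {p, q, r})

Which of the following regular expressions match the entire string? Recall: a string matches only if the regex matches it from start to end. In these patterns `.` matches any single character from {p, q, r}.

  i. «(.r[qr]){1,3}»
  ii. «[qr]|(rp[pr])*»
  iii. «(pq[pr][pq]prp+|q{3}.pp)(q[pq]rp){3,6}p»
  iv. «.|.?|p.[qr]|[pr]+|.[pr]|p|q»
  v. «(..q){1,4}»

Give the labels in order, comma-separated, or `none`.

iv, v

i → no match
ii → no match
iii → no match — must end with 'rpp'
iv → match
v → match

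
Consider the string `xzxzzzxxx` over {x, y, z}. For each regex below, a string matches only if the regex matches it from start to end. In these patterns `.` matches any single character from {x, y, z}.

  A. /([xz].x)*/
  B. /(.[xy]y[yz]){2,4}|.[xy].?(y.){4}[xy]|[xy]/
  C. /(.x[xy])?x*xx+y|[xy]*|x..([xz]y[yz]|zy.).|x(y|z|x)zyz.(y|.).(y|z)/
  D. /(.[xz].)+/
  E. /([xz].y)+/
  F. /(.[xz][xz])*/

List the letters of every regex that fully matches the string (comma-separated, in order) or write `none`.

D, F

A → no match
B → no match
C → no match
D → match
E → no match — must end with `y`
F → match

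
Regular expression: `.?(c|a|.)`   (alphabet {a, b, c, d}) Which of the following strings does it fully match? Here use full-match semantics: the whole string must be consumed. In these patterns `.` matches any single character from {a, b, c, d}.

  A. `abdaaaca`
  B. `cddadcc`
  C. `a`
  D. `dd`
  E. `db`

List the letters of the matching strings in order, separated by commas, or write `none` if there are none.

A → no match
B → no match
C → match
D → match
E → match

C, D, E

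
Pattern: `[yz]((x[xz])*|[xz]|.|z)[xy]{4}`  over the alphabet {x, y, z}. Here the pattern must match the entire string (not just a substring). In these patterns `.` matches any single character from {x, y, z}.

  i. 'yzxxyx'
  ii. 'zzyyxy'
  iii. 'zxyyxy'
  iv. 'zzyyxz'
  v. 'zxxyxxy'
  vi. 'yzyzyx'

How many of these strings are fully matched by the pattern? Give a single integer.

4

i → match
ii → match
iii → match
iv → no match
v → match
vi → no match
Total matched: 4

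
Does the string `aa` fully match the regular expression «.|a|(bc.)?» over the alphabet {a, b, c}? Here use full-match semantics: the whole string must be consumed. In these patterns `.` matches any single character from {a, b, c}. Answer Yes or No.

No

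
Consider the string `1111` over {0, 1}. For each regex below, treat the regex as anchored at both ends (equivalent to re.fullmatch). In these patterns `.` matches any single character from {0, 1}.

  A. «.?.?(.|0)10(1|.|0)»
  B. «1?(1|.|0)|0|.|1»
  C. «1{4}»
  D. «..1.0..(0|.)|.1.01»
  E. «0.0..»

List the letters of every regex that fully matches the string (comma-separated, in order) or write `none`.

A → no match
B → no match
C → match
D → no match
E → no match — must start with `0`

C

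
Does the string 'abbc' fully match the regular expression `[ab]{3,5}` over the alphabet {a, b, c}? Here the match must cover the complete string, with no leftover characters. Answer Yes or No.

No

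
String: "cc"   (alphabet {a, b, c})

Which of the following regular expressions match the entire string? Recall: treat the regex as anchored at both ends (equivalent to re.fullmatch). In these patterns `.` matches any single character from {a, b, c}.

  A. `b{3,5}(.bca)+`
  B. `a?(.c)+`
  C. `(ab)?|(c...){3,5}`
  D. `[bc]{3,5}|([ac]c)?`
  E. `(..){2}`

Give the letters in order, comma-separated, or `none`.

A → no match — must start with "b"
B → match
C → no match
D → match
E → no match

B, D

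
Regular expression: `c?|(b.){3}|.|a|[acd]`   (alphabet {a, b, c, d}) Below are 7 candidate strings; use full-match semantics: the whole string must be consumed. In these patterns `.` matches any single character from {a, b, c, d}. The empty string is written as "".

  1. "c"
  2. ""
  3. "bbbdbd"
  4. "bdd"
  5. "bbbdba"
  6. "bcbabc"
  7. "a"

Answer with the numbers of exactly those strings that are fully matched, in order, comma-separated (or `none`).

1 → match
2 → match
3 → match
4 → no match
5 → match
6 → match
7 → match

1, 2, 3, 5, 6, 7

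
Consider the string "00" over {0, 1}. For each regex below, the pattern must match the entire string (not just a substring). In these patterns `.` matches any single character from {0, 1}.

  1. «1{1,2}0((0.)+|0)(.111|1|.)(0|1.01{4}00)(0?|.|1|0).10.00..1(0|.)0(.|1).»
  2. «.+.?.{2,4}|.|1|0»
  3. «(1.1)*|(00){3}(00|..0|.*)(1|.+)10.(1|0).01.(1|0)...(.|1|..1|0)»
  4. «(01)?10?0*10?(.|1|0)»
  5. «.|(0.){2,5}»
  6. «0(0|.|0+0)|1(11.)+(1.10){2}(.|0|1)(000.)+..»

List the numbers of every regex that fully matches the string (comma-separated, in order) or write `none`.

1 → no match — must start with "1"
2 → no match
3 → no match
4 → no match
5 → no match
6 → match

6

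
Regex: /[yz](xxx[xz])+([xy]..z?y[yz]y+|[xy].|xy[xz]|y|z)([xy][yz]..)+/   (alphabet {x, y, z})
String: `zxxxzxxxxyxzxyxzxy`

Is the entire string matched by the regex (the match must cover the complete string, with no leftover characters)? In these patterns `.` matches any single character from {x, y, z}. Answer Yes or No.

Yes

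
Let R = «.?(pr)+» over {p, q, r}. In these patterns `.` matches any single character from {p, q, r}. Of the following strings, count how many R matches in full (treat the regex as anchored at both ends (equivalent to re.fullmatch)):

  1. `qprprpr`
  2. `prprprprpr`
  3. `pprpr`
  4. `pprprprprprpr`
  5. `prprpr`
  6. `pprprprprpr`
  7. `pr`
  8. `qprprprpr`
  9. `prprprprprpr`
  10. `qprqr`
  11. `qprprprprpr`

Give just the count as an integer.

1 → match
2 → match
3 → match
4 → match
5 → match
6 → match
7 → match
8 → match
9 → match
10 → no match — must end with `pr`
11 → match
Total matched: 10

10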